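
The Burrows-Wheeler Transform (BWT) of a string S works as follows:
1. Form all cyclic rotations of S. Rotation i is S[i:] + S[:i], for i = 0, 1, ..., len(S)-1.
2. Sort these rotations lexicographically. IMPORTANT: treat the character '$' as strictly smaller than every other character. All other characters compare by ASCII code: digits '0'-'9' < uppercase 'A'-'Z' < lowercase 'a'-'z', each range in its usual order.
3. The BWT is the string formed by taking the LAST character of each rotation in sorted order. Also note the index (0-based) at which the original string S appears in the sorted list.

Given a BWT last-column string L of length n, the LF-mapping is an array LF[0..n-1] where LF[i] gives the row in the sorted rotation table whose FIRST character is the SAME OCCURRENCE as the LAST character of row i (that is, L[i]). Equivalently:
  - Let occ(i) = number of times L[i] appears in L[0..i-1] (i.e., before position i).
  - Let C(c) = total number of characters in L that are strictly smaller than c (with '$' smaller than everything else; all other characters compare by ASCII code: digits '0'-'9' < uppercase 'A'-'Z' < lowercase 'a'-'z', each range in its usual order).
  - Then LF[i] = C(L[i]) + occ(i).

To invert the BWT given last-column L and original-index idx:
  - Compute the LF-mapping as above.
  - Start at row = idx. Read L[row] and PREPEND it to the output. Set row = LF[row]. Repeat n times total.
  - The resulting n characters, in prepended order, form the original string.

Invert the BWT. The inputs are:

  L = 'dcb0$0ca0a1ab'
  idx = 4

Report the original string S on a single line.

LF mapping: 12 10 8 1 0 2 11 5 3 6 4 7 9
Walk LF starting at row 4, prepending L[row]:
  step 1: row=4, L[4]='$', prepend. Next row=LF[4]=0
  step 2: row=0, L[0]='d', prepend. Next row=LF[0]=12
  step 3: row=12, L[12]='b', prepend. Next row=LF[12]=9
  step 4: row=9, L[9]='a', prepend. Next row=LF[9]=6
  step 5: row=6, L[6]='c', prepend. Next row=LF[6]=11
  step 6: row=11, L[11]='a', prepend. Next row=LF[11]=7
  step 7: row=7, L[7]='a', prepend. Next row=LF[7]=5
  step 8: row=5, L[5]='0', prepend. Next row=LF[5]=2
  step 9: row=2, L[2]='b', prepend. Next row=LF[2]=8
  step 10: row=8, L[8]='0', prepend. Next row=LF[8]=3
  step 11: row=3, L[3]='0', prepend. Next row=LF[3]=1
  step 12: row=1, L[1]='c', prepend. Next row=LF[1]=10
  step 13: row=10, L[10]='1', prepend. Next row=LF[10]=4
Reversed output: 1c00b0aacabd$

Answer: 1c00b0aacabd$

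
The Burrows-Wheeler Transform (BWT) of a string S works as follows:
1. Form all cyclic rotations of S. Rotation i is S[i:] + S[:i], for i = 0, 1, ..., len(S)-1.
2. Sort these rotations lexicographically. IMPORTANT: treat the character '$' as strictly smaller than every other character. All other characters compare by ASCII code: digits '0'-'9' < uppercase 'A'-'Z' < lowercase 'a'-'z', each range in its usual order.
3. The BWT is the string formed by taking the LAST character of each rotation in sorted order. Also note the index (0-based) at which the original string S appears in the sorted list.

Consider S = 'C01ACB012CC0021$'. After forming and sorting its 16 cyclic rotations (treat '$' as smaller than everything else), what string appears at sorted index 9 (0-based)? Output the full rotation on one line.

Answer: 2CC0021$C01ACB01

Derivation:
All 16 rotations (rotation i = S[i:]+S[:i]):
  rot[0] = C01ACB012CC0021$
  rot[1] = 01ACB012CC0021$C
  rot[2] = 1ACB012CC0021$C0
  rot[3] = ACB012CC0021$C01
  rot[4] = CB012CC0021$C01A
  rot[5] = B012CC0021$C01AC
  rot[6] = 012CC0021$C01ACB
  rot[7] = 12CC0021$C01ACB0
  rot[8] = 2CC0021$C01ACB01
  rot[9] = CC0021$C01ACB012
  rot[10] = C0021$C01ACB012C
  rot[11] = 0021$C01ACB012CC
  rot[12] = 021$C01ACB012CC0
  rot[13] = 21$C01ACB012CC00
  rot[14] = 1$C01ACB012CC002
  rot[15] = $C01ACB012CC0021
Sorted (with $ < everything):
  sorted[0] = $C01ACB012CC0021
  sorted[1] = 0021$C01ACB012CC
  sorted[2] = 012CC0021$C01ACB
  sorted[3] = 01ACB012CC0021$C
  sorted[4] = 021$C01ACB012CC0
  sorted[5] = 1$C01ACB012CC002
  sorted[6] = 12CC0021$C01ACB0
  sorted[7] = 1ACB012CC0021$C0
  sorted[8] = 21$C01ACB012CC00
  sorted[9] = 2CC0021$C01ACB01
  sorted[10] = ACB012CC0021$C01
  sorted[11] = B012CC0021$C01AC
  sorted[12] = C0021$C01ACB012C
  sorted[13] = C01ACB012CC0021$
  sorted[14] = CB012CC0021$C01A
  sorted[15] = CC0021$C01ACB012
sorted[9] = 2CC0021$C01ACB01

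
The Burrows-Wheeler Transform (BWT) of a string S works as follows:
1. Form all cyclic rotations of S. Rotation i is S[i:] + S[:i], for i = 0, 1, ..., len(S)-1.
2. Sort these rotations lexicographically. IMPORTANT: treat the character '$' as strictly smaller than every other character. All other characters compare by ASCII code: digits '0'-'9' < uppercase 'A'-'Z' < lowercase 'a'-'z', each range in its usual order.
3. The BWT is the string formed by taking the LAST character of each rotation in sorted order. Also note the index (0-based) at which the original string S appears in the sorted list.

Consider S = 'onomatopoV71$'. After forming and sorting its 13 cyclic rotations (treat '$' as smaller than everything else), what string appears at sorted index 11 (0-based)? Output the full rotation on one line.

Answer: poV71$onomato

Derivation:
All 13 rotations (rotation i = S[i:]+S[:i]):
  rot[0] = onomatopoV71$
  rot[1] = nomatopoV71$o
  rot[2] = omatopoV71$on
  rot[3] = matopoV71$ono
  rot[4] = atopoV71$onom
  rot[5] = topoV71$onoma
  rot[6] = opoV71$onomat
  rot[7] = poV71$onomato
  rot[8] = oV71$onomatop
  rot[9] = V71$onomatopo
  rot[10] = 71$onomatopoV
  rot[11] = 1$onomatopoV7
  rot[12] = $onomatopoV71
Sorted (with $ < everything):
  sorted[0] = $onomatopoV71
  sorted[1] = 1$onomatopoV7
  sorted[2] = 71$onomatopoV
  sorted[3] = V71$onomatopo
  sorted[4] = atopoV71$onom
  sorted[5] = matopoV71$ono
  sorted[6] = nomatopoV71$o
  sorted[7] = oV71$onomatop
  sorted[8] = omatopoV71$on
  sorted[9] = onomatopoV71$
  sorted[10] = opoV71$onomat
  sorted[11] = poV71$onomato
  sorted[12] = topoV71$onoma
sorted[11] = poV71$onomato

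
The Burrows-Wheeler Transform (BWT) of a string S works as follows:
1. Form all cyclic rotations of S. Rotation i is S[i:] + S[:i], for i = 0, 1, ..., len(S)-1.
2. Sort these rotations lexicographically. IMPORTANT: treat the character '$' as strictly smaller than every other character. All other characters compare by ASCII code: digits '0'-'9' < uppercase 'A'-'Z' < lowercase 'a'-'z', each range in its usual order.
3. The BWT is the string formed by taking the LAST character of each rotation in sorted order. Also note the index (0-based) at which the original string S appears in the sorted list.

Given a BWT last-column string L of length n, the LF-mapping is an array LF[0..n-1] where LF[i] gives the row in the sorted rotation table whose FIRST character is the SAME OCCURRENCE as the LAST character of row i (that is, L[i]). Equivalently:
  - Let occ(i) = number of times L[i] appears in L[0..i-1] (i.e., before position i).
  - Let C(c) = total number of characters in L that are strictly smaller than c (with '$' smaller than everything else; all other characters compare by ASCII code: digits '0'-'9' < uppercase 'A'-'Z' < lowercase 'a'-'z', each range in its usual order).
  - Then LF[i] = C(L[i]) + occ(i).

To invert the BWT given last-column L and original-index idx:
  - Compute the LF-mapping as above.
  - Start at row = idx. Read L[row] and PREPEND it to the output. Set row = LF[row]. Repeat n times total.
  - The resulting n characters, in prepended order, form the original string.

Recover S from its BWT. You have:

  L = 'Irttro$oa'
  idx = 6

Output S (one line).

LF mapping: 1 5 7 8 6 3 0 4 2
Walk LF starting at row 6, prepending L[row]:
  step 1: row=6, L[6]='$', prepend. Next row=LF[6]=0
  step 2: row=0, L[0]='I', prepend. Next row=LF[0]=1
  step 3: row=1, L[1]='r', prepend. Next row=LF[1]=5
  step 4: row=5, L[5]='o', prepend. Next row=LF[5]=3
  step 5: row=3, L[3]='t', prepend. Next row=LF[3]=8
  step 6: row=8, L[8]='a', prepend. Next row=LF[8]=2
  step 7: row=2, L[2]='t', prepend. Next row=LF[2]=7
  step 8: row=7, L[7]='o', prepend. Next row=LF[7]=4
  step 9: row=4, L[4]='r', prepend. Next row=LF[4]=6
Reversed output: rotatorI$

Answer: rotatorI$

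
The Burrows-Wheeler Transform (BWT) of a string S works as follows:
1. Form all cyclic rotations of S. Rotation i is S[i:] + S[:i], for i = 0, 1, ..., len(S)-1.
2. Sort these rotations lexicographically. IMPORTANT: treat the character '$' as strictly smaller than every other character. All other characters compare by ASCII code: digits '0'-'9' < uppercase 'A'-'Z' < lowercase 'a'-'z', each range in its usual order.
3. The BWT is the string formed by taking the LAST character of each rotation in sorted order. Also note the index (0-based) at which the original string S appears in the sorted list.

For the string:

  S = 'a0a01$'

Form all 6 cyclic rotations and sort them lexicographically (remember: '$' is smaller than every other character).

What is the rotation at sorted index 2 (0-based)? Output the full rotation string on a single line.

Answer: 0a01$a

Derivation:
All 6 rotations (rotation i = S[i:]+S[:i]):
  rot[0] = a0a01$
  rot[1] = 0a01$a
  rot[2] = a01$a0
  rot[3] = 01$a0a
  rot[4] = 1$a0a0
  rot[5] = $a0a01
Sorted (with $ < everything):
  sorted[0] = $a0a01
  sorted[1] = 01$a0a
  sorted[2] = 0a01$a
  sorted[3] = 1$a0a0
  sorted[4] = a01$a0
  sorted[5] = a0a01$
sorted[2] = 0a01$a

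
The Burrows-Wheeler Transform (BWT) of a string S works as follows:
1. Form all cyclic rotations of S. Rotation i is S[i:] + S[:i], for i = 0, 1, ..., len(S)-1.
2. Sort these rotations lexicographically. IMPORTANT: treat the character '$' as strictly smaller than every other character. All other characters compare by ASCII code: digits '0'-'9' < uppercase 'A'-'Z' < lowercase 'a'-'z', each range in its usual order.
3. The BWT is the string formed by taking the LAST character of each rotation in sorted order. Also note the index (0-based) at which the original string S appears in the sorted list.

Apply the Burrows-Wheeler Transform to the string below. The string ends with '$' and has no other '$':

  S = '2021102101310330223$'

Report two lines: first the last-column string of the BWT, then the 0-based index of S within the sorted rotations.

Answer: 31123121320$00022310
11

Derivation:
All 20 rotations (rotation i = S[i:]+S[:i]):
  rot[0] = 2021102101310330223$
  rot[1] = 021102101310330223$2
  rot[2] = 21102101310330223$20
  rot[3] = 1102101310330223$202
  rot[4] = 102101310330223$2021
  rot[5] = 02101310330223$20211
  rot[6] = 2101310330223$202110
  rot[7] = 101310330223$2021102
  rot[8] = 01310330223$20211021
  rot[9] = 1310330223$202110210
  rot[10] = 310330223$2021102101
  rot[11] = 10330223$20211021013
  rot[12] = 0330223$202110210131
  rot[13] = 330223$2021102101310
  rot[14] = 30223$20211021013103
  rot[15] = 0223$202110210131033
  rot[16] = 223$2021102101310330
  rot[17] = 23$20211021013103302
  rot[18] = 3$202110210131033022
  rot[19] = $2021102101310330223
Sorted (with $ < everything):
  sorted[0] = $2021102101310330223  (last char: '3')
  sorted[1] = 01310330223$20211021  (last char: '1')
  sorted[2] = 02101310330223$20211  (last char: '1')
  sorted[3] = 021102101310330223$2  (last char: '2')
  sorted[4] = 0223$202110210131033  (last char: '3')
  sorted[5] = 0330223$202110210131  (last char: '1')
  sorted[6] = 101310330223$2021102  (last char: '2')
  sorted[7] = 102101310330223$2021  (last char: '1')
  sorted[8] = 10330223$20211021013  (last char: '3')
  sorted[9] = 1102101310330223$202  (last char: '2')
  sorted[10] = 1310330223$202110210  (last char: '0')
  sorted[11] = 2021102101310330223$  (last char: '$')
  sorted[12] = 2101310330223$202110  (last char: '0')
  sorted[13] = 21102101310330223$20  (last char: '0')
  sorted[14] = 223$2021102101310330  (last char: '0')
  sorted[15] = 23$20211021013103302  (last char: '2')
  sorted[16] = 3$202110210131033022  (last char: '2')
  sorted[17] = 30223$20211021013103  (last char: '3')
  sorted[18] = 310330223$2021102101  (last char: '1')
  sorted[19] = 330223$2021102101310  (last char: '0')
Last column: 31123121320$00022310
Original string S is at sorted index 11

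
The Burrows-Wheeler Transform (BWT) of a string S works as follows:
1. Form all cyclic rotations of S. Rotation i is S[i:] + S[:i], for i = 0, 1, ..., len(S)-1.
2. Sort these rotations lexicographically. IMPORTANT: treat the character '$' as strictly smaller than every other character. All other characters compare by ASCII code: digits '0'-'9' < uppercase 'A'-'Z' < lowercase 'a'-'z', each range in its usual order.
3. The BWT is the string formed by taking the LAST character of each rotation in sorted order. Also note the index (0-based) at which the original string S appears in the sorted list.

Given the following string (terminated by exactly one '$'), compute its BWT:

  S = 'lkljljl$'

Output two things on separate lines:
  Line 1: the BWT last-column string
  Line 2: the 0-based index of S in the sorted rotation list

Answer: lllljjk$
7

Derivation:
All 8 rotations (rotation i = S[i:]+S[:i]):
  rot[0] = lkljljl$
  rot[1] = kljljl$l
  rot[2] = ljljl$lk
  rot[3] = jljl$lkl
  rot[4] = ljl$lklj
  rot[5] = jl$lkljl
  rot[6] = l$lkljlj
  rot[7] = $lkljljl
Sorted (with $ < everything):
  sorted[0] = $lkljljl  (last char: 'l')
  sorted[1] = jl$lkljl  (last char: 'l')
  sorted[2] = jljl$lkl  (last char: 'l')
  sorted[3] = kljljl$l  (last char: 'l')
  sorted[4] = l$lkljlj  (last char: 'j')
  sorted[5] = ljl$lklj  (last char: 'j')
  sorted[6] = ljljl$lk  (last char: 'k')
  sorted[7] = lkljljl$  (last char: '$')
Last column: lllljjk$
Original string S is at sorted index 7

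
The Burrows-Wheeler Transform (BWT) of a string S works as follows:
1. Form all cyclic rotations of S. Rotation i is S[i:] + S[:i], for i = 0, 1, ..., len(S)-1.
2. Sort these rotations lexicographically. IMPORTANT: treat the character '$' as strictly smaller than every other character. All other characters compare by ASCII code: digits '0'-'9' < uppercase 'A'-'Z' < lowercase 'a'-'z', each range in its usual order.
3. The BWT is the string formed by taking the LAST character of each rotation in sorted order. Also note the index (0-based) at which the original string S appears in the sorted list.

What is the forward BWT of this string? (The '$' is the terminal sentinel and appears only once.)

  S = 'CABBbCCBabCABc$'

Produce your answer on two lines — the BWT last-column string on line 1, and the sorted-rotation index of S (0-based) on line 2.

All 15 rotations (rotation i = S[i:]+S[:i]):
  rot[0] = CABBbCCBabCABc$
  rot[1] = ABBbCCBabCABc$C
  rot[2] = BBbCCBabCABc$CA
  rot[3] = BbCCBabCABc$CAB
  rot[4] = bCCBabCABc$CABB
  rot[5] = CCBabCABc$CABBb
  rot[6] = CBabCABc$CABBbC
  rot[7] = BabCABc$CABBbCC
  rot[8] = abCABc$CABBbCCB
  rot[9] = bCABc$CABBbCCBa
  rot[10] = CABc$CABBbCCBab
  rot[11] = ABc$CABBbCCBabC
  rot[12] = Bc$CABBbCCBabCA
  rot[13] = c$CABBbCCBabCAB
  rot[14] = $CABBbCCBabCABc
Sorted (with $ < everything):
  sorted[0] = $CABBbCCBabCABc  (last char: 'c')
  sorted[1] = ABBbCCBabCABc$C  (last char: 'C')
  sorted[2] = ABc$CABBbCCBabC  (last char: 'C')
  sorted[3] = BBbCCBabCABc$CA  (last char: 'A')
  sorted[4] = BabCABc$CABBbCC  (last char: 'C')
  sorted[5] = BbCCBabCABc$CAB  (last char: 'B')
  sorted[6] = Bc$CABBbCCBabCA  (last char: 'A')
  sorted[7] = CABBbCCBabCABc$  (last char: '$')
  sorted[8] = CABc$CABBbCCBab  (last char: 'b')
  sorted[9] = CBabCABc$CABBbC  (last char: 'C')
  sorted[10] = CCBabCABc$CABBb  (last char: 'b')
  sorted[11] = abCABc$CABBbCCB  (last char: 'B')
  sorted[12] = bCABc$CABBbCCBa  (last char: 'a')
  sorted[13] = bCCBabCABc$CABB  (last char: 'B')
  sorted[14] = c$CABBbCCBabCAB  (last char: 'B')
Last column: cCCACBA$bCbBaBB
Original string S is at sorted index 7

Answer: cCCACBA$bCbBaBB
7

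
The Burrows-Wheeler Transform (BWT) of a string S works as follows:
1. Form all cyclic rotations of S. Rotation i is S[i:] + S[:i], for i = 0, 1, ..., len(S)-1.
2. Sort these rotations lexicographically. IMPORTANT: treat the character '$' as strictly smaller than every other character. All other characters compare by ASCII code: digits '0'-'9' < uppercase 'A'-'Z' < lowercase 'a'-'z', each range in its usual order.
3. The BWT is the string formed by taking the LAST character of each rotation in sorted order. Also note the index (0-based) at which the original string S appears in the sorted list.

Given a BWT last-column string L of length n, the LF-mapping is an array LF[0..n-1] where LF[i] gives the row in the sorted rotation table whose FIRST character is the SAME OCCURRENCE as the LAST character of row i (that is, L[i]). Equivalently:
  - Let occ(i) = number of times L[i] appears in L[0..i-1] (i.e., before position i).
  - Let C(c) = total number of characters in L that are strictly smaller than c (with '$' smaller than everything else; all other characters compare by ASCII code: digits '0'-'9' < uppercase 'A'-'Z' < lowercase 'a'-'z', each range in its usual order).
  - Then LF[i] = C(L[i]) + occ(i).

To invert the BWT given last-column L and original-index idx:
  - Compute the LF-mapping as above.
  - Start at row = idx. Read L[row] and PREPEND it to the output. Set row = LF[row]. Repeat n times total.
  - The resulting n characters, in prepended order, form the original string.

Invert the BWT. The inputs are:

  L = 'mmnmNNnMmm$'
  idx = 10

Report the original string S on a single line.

LF mapping: 4 5 9 6 2 3 10 1 7 8 0
Walk LF starting at row 10, prepending L[row]:
  step 1: row=10, L[10]='$', prepend. Next row=LF[10]=0
  step 2: row=0, L[0]='m', prepend. Next row=LF[0]=4
  step 3: row=4, L[4]='N', prepend. Next row=LF[4]=2
  step 4: row=2, L[2]='n', prepend. Next row=LF[2]=9
  step 5: row=9, L[9]='m', prepend. Next row=LF[9]=8
  step 6: row=8, L[8]='m', prepend. Next row=LF[8]=7
  step 7: row=7, L[7]='M', prepend. Next row=LF[7]=1
  step 8: row=1, L[1]='m', prepend. Next row=LF[1]=5
  step 9: row=5, L[5]='N', prepend. Next row=LF[5]=3
  step 10: row=3, L[3]='m', prepend. Next row=LF[3]=6
  step 11: row=6, L[6]='n', prepend. Next row=LF[6]=10
Reversed output: nmNmMmmnNm$

Answer: nmNmMmmnNm$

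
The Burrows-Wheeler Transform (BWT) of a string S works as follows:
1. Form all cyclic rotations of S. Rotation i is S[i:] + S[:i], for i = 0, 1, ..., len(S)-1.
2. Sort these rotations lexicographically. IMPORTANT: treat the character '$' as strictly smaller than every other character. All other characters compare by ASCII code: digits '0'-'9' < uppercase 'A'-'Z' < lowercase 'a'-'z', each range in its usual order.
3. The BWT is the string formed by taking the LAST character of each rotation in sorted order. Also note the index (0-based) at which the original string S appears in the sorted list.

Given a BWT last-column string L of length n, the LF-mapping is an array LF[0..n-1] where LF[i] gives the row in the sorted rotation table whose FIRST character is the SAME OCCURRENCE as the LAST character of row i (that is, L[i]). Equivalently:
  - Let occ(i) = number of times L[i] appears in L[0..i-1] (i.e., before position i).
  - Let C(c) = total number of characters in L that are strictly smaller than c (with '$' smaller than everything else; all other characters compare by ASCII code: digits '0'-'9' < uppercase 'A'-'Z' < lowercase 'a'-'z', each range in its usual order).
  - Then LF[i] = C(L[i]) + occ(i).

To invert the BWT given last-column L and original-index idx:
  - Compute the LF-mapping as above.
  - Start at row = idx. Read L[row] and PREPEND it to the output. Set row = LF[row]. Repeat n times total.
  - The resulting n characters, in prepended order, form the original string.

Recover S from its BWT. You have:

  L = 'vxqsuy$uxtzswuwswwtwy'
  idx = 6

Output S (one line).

Answer: tytuwxqsswwwxuuswyzv$

Derivation:
LF mapping: 10 16 1 2 7 18 0 8 17 5 20 3 11 9 12 4 13 14 6 15 19
Walk LF starting at row 6, prepending L[row]:
  step 1: row=6, L[6]='$', prepend. Next row=LF[6]=0
  step 2: row=0, L[0]='v', prepend. Next row=LF[0]=10
  step 3: row=10, L[10]='z', prepend. Next row=LF[10]=20
  step 4: row=20, L[20]='y', prepend. Next row=LF[20]=19
  step 5: row=19, L[19]='w', prepend. Next row=LF[19]=15
  step 6: row=15, L[15]='s', prepend. Next row=LF[15]=4
  step 7: row=4, L[4]='u', prepend. Next row=LF[4]=7
  step 8: row=7, L[7]='u', prepend. Next row=LF[7]=8
  step 9: row=8, L[8]='x', prepend. Next row=LF[8]=17
  step 10: row=17, L[17]='w', prepend. Next row=LF[17]=14
  step 11: row=14, L[14]='w', prepend. Next row=LF[14]=12
  step 12: row=12, L[12]='w', prepend. Next row=LF[12]=11
  step 13: row=11, L[11]='s', prepend. Next row=LF[11]=3
  step 14: row=3, L[3]='s', prepend. Next row=LF[3]=2
  step 15: row=2, L[2]='q', prepend. Next row=LF[2]=1
  step 16: row=1, L[1]='x', prepend. Next row=LF[1]=16
  step 17: row=16, L[16]='w', prepend. Next row=LF[16]=13
  step 18: row=13, L[13]='u', prepend. Next row=LF[13]=9
  step 19: row=9, L[9]='t', prepend. Next row=LF[9]=5
  step 20: row=5, L[5]='y', prepend. Next row=LF[5]=18
  step 21: row=18, L[18]='t', prepend. Next row=LF[18]=6
Reversed output: tytuwxqsswwwxuuswyzv$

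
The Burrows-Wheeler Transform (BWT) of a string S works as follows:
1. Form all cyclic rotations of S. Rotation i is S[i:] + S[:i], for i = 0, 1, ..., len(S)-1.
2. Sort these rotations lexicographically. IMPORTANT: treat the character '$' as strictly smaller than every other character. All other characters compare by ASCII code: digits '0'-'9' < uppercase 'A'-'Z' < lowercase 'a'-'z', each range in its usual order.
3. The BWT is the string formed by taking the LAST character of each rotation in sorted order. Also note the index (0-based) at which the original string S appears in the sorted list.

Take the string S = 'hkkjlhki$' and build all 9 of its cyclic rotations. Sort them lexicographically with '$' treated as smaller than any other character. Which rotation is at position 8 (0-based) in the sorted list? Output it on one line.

Answer: lhki$hkkj

Derivation:
All 9 rotations (rotation i = S[i:]+S[:i]):
  rot[0] = hkkjlhki$
  rot[1] = kkjlhki$h
  rot[2] = kjlhki$hk
  rot[3] = jlhki$hkk
  rot[4] = lhki$hkkj
  rot[5] = hki$hkkjl
  rot[6] = ki$hkkjlh
  rot[7] = i$hkkjlhk
  rot[8] = $hkkjlhki
Sorted (with $ < everything):
  sorted[0] = $hkkjlhki
  sorted[1] = hki$hkkjl
  sorted[2] = hkkjlhki$
  sorted[3] = i$hkkjlhk
  sorted[4] = jlhki$hkk
  sorted[5] = ki$hkkjlh
  sorted[6] = kjlhki$hk
  sorted[7] = kkjlhki$h
  sorted[8] = lhki$hkkj
sorted[8] = lhki$hkkj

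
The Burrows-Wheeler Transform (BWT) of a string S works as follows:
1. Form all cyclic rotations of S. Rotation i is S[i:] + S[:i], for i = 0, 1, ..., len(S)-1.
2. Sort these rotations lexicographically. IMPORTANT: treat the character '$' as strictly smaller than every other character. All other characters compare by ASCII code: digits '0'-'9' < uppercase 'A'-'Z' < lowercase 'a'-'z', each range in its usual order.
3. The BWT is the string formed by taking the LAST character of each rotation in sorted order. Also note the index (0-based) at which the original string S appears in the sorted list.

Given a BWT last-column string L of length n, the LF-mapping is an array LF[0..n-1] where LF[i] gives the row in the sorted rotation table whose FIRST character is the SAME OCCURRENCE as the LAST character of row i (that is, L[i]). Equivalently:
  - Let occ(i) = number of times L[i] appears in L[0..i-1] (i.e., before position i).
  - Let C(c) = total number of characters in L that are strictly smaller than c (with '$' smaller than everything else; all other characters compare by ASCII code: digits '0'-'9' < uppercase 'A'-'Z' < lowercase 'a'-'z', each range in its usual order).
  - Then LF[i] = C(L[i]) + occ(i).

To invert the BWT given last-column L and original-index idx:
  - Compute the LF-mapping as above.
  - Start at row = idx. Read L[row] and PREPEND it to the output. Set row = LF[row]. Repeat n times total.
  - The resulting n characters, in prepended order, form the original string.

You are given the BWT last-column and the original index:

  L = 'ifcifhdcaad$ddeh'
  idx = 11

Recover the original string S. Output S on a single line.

Answer: fcdhddfadhicaei$

Derivation:
LF mapping: 14 10 3 15 11 12 5 4 1 2 6 0 7 8 9 13
Walk LF starting at row 11, prepending L[row]:
  step 1: row=11, L[11]='$', prepend. Next row=LF[11]=0
  step 2: row=0, L[0]='i', prepend. Next row=LF[0]=14
  step 3: row=14, L[14]='e', prepend. Next row=LF[14]=9
  step 4: row=9, L[9]='a', prepend. Next row=LF[9]=2
  step 5: row=2, L[2]='c', prepend. Next row=LF[2]=3
  step 6: row=3, L[3]='i', prepend. Next row=LF[3]=15
  step 7: row=15, L[15]='h', prepend. Next row=LF[15]=13
  step 8: row=13, L[13]='d', prepend. Next row=LF[13]=8
  step 9: row=8, L[8]='a', prepend. Next row=LF[8]=1
  step 10: row=1, L[1]='f', prepend. Next row=LF[1]=10
  step 11: row=10, L[10]='d', prepend. Next row=LF[10]=6
  step 12: row=6, L[6]='d', prepend. Next row=LF[6]=5
  step 13: row=5, L[5]='h', prepend. Next row=LF[5]=12
  step 14: row=12, L[12]='d', prepend. Next row=LF[12]=7
  step 15: row=7, L[7]='c', prepend. Next row=LF[7]=4
  step 16: row=4, L[4]='f', prepend. Next row=LF[4]=11
Reversed output: fcdhddfadhicaei$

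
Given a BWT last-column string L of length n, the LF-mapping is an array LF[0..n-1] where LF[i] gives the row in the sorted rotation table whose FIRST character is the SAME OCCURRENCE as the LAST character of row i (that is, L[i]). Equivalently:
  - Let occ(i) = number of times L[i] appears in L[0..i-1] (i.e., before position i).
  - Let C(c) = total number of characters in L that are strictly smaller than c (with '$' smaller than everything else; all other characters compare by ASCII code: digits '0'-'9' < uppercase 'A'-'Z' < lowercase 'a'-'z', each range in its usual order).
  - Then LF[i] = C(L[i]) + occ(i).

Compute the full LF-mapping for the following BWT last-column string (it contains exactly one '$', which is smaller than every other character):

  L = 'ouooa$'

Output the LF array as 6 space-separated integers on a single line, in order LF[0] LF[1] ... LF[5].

Char counts: '$':1, 'a':1, 'o':3, 'u':1
C (first-col start): C('$')=0, C('a')=1, C('o')=2, C('u')=5
L[0]='o': occ=0, LF[0]=C('o')+0=2+0=2
L[1]='u': occ=0, LF[1]=C('u')+0=5+0=5
L[2]='o': occ=1, LF[2]=C('o')+1=2+1=3
L[3]='o': occ=2, LF[3]=C('o')+2=2+2=4
L[4]='a': occ=0, LF[4]=C('a')+0=1+0=1
L[5]='$': occ=0, LF[5]=C('$')+0=0+0=0

Answer: 2 5 3 4 1 0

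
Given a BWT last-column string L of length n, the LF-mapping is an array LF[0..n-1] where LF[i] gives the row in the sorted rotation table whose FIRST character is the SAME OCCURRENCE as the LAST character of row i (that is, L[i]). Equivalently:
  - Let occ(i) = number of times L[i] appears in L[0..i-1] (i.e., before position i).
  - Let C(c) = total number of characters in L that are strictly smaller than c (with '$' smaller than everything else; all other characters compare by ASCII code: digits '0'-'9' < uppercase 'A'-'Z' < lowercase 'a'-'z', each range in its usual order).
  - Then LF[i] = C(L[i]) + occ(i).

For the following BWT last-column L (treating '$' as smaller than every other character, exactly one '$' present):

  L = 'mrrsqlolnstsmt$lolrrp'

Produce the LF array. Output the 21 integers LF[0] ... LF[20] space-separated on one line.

Char counts: '$':1, 'l':4, 'm':2, 'n':1, 'o':2, 'p':1, 'q':1, 'r':4, 's':3, 't':2
C (first-col start): C('$')=0, C('l')=1, C('m')=5, C('n')=7, C('o')=8, C('p')=10, C('q')=11, C('r')=12, C('s')=16, C('t')=19
L[0]='m': occ=0, LF[0]=C('m')+0=5+0=5
L[1]='r': occ=0, LF[1]=C('r')+0=12+0=12
L[2]='r': occ=1, LF[2]=C('r')+1=12+1=13
L[3]='s': occ=0, LF[3]=C('s')+0=16+0=16
L[4]='q': occ=0, LF[4]=C('q')+0=11+0=11
L[5]='l': occ=0, LF[5]=C('l')+0=1+0=1
L[6]='o': occ=0, LF[6]=C('o')+0=8+0=8
L[7]='l': occ=1, LF[7]=C('l')+1=1+1=2
L[8]='n': occ=0, LF[8]=C('n')+0=7+0=7
L[9]='s': occ=1, LF[9]=C('s')+1=16+1=17
L[10]='t': occ=0, LF[10]=C('t')+0=19+0=19
L[11]='s': occ=2, LF[11]=C('s')+2=16+2=18
L[12]='m': occ=1, LF[12]=C('m')+1=5+1=6
L[13]='t': occ=1, LF[13]=C('t')+1=19+1=20
L[14]='$': occ=0, LF[14]=C('$')+0=0+0=0
L[15]='l': occ=2, LF[15]=C('l')+2=1+2=3
L[16]='o': occ=1, LF[16]=C('o')+1=8+1=9
L[17]='l': occ=3, LF[17]=C('l')+3=1+3=4
L[18]='r': occ=2, LF[18]=C('r')+2=12+2=14
L[19]='r': occ=3, LF[19]=C('r')+3=12+3=15
L[20]='p': occ=0, LF[20]=C('p')+0=10+0=10

Answer: 5 12 13 16 11 1 8 2 7 17 19 18 6 20 0 3 9 4 14 15 10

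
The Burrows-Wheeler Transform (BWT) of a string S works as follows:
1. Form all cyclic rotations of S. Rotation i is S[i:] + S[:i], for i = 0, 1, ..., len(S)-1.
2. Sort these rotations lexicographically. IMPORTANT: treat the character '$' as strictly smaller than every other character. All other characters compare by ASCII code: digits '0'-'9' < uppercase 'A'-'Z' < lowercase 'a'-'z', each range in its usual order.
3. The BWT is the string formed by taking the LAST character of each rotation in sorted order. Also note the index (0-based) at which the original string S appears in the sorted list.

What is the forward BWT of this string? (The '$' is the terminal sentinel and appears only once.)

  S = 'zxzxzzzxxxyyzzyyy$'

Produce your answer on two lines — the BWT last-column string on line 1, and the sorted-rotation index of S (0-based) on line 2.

All 18 rotations (rotation i = S[i:]+S[:i]):
  rot[0] = zxzxzzzxxxyyzzyyy$
  rot[1] = xzxzzzxxxyyzzyyy$z
  rot[2] = zxzzzxxxyyzzyyy$zx
  rot[3] = xzzzxxxyyzzyyy$zxz
  rot[4] = zzzxxxyyzzyyy$zxzx
  rot[5] = zzxxxyyzzyyy$zxzxz
  rot[6] = zxxxyyzzyyy$zxzxzz
  rot[7] = xxxyyzzyyy$zxzxzzz
  rot[8] = xxyyzzyyy$zxzxzzzx
  rot[9] = xyyzzyyy$zxzxzzzxx
  rot[10] = yyzzyyy$zxzxzzzxxx
  rot[11] = yzzyyy$zxzxzzzxxxy
  rot[12] = zzyyy$zxzxzzzxxxyy
  rot[13] = zyyy$zxzxzzzxxxyyz
  rot[14] = yyy$zxzxzzzxxxyyzz
  rot[15] = yy$zxzxzzzxxxyyzzy
  rot[16] = y$zxzxzzzxxxyyzzyy
  rot[17] = $zxzxzzzxxxyyzzyyy
Sorted (with $ < everything):
  sorted[0] = $zxzxzzzxxxyyzzyyy  (last char: 'y')
  sorted[1] = xxxyyzzyyy$zxzxzzz  (last char: 'z')
  sorted[2] = xxyyzzyyy$zxzxzzzx  (last char: 'x')
  sorted[3] = xyyzzyyy$zxzxzzzxx  (last char: 'x')
  sorted[4] = xzxzzzxxxyyzzyyy$z  (last char: 'z')
  sorted[5] = xzzzxxxyyzzyyy$zxz  (last char: 'z')
  sorted[6] = y$zxzxzzzxxxyyzzyy  (last char: 'y')
  sorted[7] = yy$zxzxzzzxxxyyzzy  (last char: 'y')
  sorted[8] = yyy$zxzxzzzxxxyyzz  (last char: 'z')
  sorted[9] = yyzzyyy$zxzxzzzxxx  (last char: 'x')
  sorted[10] = yzzyyy$zxzxzzzxxxy  (last char: 'y')
  sorted[11] = zxxxyyzzyyy$zxzxzz  (last char: 'z')
  sorted[12] = zxzxzzzxxxyyzzyyy$  (last char: '$')
  sorted[13] = zxzzzxxxyyzzyyy$zx  (last char: 'x')
  sorted[14] = zyyy$zxzxzzzxxxyyz  (last char: 'z')
  sorted[15] = zzxxxyyzzyyy$zxzxz  (last char: 'z')
  sorted[16] = zzyyy$zxzxzzzxxxyy  (last char: 'y')
  sorted[17] = zzzxxxyyzzyyy$zxzx  (last char: 'x')
Last column: yzxxzzyyzxyz$xzzyx
Original string S is at sorted index 12

Answer: yzxxzzyyzxyz$xzzyx
12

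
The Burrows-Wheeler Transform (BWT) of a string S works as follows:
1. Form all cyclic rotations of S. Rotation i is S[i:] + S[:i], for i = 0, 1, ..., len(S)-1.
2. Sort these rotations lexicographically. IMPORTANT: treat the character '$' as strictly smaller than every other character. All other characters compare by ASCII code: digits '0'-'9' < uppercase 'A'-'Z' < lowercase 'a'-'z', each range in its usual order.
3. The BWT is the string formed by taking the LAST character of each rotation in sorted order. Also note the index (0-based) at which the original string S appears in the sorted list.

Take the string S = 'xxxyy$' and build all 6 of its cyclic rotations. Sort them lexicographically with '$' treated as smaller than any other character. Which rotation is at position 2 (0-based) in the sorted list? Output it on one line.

All 6 rotations (rotation i = S[i:]+S[:i]):
  rot[0] = xxxyy$
  rot[1] = xxyy$x
  rot[2] = xyy$xx
  rot[3] = yy$xxx
  rot[4] = y$xxxy
  rot[5] = $xxxyy
Sorted (with $ < everything):
  sorted[0] = $xxxyy
  sorted[1] = xxxyy$
  sorted[2] = xxyy$x
  sorted[3] = xyy$xx
  sorted[4] = y$xxxy
  sorted[5] = yy$xxx
sorted[2] = xxyy$x

Answer: xxyy$x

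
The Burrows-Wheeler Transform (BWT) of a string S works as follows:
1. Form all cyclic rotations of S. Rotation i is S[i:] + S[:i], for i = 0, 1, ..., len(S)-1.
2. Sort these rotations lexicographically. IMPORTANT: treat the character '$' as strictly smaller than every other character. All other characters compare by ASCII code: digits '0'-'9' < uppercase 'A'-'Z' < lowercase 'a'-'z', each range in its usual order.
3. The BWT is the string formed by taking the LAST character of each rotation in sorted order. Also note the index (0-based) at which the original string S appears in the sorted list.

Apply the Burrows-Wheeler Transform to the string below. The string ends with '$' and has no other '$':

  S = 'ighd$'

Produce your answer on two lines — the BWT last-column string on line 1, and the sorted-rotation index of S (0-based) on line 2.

All 5 rotations (rotation i = S[i:]+S[:i]):
  rot[0] = ighd$
  rot[1] = ghd$i
  rot[2] = hd$ig
  rot[3] = d$igh
  rot[4] = $ighd
Sorted (with $ < everything):
  sorted[0] = $ighd  (last char: 'd')
  sorted[1] = d$igh  (last char: 'h')
  sorted[2] = ghd$i  (last char: 'i')
  sorted[3] = hd$ig  (last char: 'g')
  sorted[4] = ighd$  (last char: '$')
Last column: dhig$
Original string S is at sorted index 4

Answer: dhig$
4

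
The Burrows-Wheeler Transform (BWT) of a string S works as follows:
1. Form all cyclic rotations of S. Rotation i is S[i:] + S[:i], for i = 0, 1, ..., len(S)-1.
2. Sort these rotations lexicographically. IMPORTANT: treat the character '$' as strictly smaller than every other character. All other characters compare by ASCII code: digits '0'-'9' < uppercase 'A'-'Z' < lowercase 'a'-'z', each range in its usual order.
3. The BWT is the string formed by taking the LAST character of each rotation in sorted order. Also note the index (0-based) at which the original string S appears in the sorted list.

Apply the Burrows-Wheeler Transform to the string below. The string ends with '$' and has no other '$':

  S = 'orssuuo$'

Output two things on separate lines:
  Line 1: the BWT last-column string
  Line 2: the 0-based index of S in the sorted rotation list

Answer: ou$orsus
2

Derivation:
All 8 rotations (rotation i = S[i:]+S[:i]):
  rot[0] = orssuuo$
  rot[1] = rssuuo$o
  rot[2] = ssuuo$or
  rot[3] = suuo$ors
  rot[4] = uuo$orss
  rot[5] = uo$orssu
  rot[6] = o$orssuu
  rot[7] = $orssuuo
Sorted (with $ < everything):
  sorted[0] = $orssuuo  (last char: 'o')
  sorted[1] = o$orssuu  (last char: 'u')
  sorted[2] = orssuuo$  (last char: '$')
  sorted[3] = rssuuo$o  (last char: 'o')
  sorted[4] = ssuuo$or  (last char: 'r')
  sorted[5] = suuo$ors  (last char: 's')
  sorted[6] = uo$orssu  (last char: 'u')
  sorted[7] = uuo$orss  (last char: 's')
Last column: ou$orsus
Original string S is at sorted index 2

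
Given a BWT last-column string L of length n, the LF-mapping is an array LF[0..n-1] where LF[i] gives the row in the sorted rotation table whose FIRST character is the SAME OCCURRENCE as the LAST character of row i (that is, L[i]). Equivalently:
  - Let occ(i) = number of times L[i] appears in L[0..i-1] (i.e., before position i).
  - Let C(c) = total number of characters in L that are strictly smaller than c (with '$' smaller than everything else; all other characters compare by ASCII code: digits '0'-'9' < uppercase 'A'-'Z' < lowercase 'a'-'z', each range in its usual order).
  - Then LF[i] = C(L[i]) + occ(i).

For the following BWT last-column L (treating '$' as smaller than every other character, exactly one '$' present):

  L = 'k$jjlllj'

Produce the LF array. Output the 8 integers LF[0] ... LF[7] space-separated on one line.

Answer: 4 0 1 2 5 6 7 3

Derivation:
Char counts: '$':1, 'j':3, 'k':1, 'l':3
C (first-col start): C('$')=0, C('j')=1, C('k')=4, C('l')=5
L[0]='k': occ=0, LF[0]=C('k')+0=4+0=4
L[1]='$': occ=0, LF[1]=C('$')+0=0+0=0
L[2]='j': occ=0, LF[2]=C('j')+0=1+0=1
L[3]='j': occ=1, LF[3]=C('j')+1=1+1=2
L[4]='l': occ=0, LF[4]=C('l')+0=5+0=5
L[5]='l': occ=1, LF[5]=C('l')+1=5+1=6
L[6]='l': occ=2, LF[6]=C('l')+2=5+2=7
L[7]='j': occ=2, LF[7]=C('j')+2=1+2=3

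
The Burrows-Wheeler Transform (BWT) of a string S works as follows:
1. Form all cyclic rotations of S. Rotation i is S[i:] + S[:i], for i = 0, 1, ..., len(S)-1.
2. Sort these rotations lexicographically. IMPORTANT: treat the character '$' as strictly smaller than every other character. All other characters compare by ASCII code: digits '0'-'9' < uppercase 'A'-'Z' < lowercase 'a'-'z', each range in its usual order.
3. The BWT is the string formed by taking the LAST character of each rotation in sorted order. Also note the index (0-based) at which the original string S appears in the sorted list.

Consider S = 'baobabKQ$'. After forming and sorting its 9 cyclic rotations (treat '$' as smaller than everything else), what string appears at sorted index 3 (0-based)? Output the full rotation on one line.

Answer: abKQ$baob

Derivation:
All 9 rotations (rotation i = S[i:]+S[:i]):
  rot[0] = baobabKQ$
  rot[1] = aobabKQ$b
  rot[2] = obabKQ$ba
  rot[3] = babKQ$bao
  rot[4] = abKQ$baob
  rot[5] = bKQ$baoba
  rot[6] = KQ$baobab
  rot[7] = Q$baobabK
  rot[8] = $baobabKQ
Sorted (with $ < everything):
  sorted[0] = $baobabKQ
  sorted[1] = KQ$baobab
  sorted[2] = Q$baobabK
  sorted[3] = abKQ$baob
  sorted[4] = aobabKQ$b
  sorted[5] = bKQ$baoba
  sorted[6] = babKQ$bao
  sorted[7] = baobabKQ$
  sorted[8] = obabKQ$ba
sorted[3] = abKQ$baob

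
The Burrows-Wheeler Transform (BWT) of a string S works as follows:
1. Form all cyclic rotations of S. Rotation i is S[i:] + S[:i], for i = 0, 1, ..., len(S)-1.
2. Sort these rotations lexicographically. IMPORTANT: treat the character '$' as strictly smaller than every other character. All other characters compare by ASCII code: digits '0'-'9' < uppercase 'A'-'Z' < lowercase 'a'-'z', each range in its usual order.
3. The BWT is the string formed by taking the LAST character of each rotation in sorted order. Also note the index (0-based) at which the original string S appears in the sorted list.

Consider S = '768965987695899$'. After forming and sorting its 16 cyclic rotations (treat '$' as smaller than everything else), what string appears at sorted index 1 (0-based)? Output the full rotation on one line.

All 16 rotations (rotation i = S[i:]+S[:i]):
  rot[0] = 768965987695899$
  rot[1] = 68965987695899$7
  rot[2] = 8965987695899$76
  rot[3] = 965987695899$768
  rot[4] = 65987695899$7689
  rot[5] = 5987695899$76896
  rot[6] = 987695899$768965
  rot[7] = 87695899$7689659
  rot[8] = 7695899$76896598
  rot[9] = 695899$768965987
  rot[10] = 95899$7689659876
  rot[11] = 5899$76896598769
  rot[12] = 899$768965987695
  rot[13] = 99$7689659876958
  rot[14] = 9$76896598769589
  rot[15] = $768965987695899
Sorted (with $ < everything):
  sorted[0] = $768965987695899
  sorted[1] = 5899$76896598769
  sorted[2] = 5987695899$76896
  sorted[3] = 65987695899$7689
  sorted[4] = 68965987695899$7
  sorted[5] = 695899$768965987
  sorted[6] = 768965987695899$
  sorted[7] = 7695899$76896598
  sorted[8] = 87695899$7689659
  sorted[9] = 8965987695899$76
  sorted[10] = 899$768965987695
  sorted[11] = 9$76896598769589
  sorted[12] = 95899$7689659876
  sorted[13] = 965987695899$768
  sorted[14] = 987695899$768965
  sorted[15] = 99$7689659876958
sorted[1] = 5899$76896598769

Answer: 5899$76896598769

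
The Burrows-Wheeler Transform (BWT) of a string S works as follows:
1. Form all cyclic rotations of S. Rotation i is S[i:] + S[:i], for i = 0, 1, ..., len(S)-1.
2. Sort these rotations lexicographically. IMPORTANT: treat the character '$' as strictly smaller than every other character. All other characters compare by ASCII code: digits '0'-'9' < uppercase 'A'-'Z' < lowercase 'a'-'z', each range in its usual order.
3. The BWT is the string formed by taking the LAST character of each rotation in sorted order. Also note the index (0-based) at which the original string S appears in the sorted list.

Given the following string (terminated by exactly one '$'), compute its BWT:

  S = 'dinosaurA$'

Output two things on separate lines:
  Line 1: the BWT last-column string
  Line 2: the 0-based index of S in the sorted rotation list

Answer: Ars$dinuoa
3

Derivation:
All 10 rotations (rotation i = S[i:]+S[:i]):
  rot[0] = dinosaurA$
  rot[1] = inosaurA$d
  rot[2] = nosaurA$di
  rot[3] = osaurA$din
  rot[4] = saurA$dino
  rot[5] = aurA$dinos
  rot[6] = urA$dinosa
  rot[7] = rA$dinosau
  rot[8] = A$dinosaur
  rot[9] = $dinosaurA
Sorted (with $ < everything):
  sorted[0] = $dinosaurA  (last char: 'A')
  sorted[1] = A$dinosaur  (last char: 'r')
  sorted[2] = aurA$dinos  (last char: 's')
  sorted[3] = dinosaurA$  (last char: '$')
  sorted[4] = inosaurA$d  (last char: 'd')
  sorted[5] = nosaurA$di  (last char: 'i')
  sorted[6] = osaurA$din  (last char: 'n')
  sorted[7] = rA$dinosau  (last char: 'u')
  sorted[8] = saurA$dino  (last char: 'o')
  sorted[9] = urA$dinosa  (last char: 'a')
Last column: Ars$dinuoa
Original string S is at sorted index 3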